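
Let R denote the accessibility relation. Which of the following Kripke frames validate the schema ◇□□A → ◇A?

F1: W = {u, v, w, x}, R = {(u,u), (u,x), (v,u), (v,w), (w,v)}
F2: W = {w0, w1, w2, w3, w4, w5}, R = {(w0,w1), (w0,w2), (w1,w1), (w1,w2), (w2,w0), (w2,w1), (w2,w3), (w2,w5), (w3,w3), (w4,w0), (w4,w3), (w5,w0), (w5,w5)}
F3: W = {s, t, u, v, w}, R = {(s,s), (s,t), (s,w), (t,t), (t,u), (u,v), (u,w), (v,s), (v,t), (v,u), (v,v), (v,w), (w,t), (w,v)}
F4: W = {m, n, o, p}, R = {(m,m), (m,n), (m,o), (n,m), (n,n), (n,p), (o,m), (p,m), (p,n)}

Frame correspondent (Sahlqvist): ∀x ∀y (xRy → ∃w (yR²w ∧ xRw)) — i.e. a generalized confluence (Geach) condition.
F1: fails — uRx but no t with xR²t and uRt.
F2: condition met.
F3: condition met.
F4: condition met.
Valid on: F2, F3, F4.

F2, F3, F4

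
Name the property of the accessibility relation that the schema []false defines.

Emptiness of R

This is the Ver axiom.
It corresponds to emptiness of R: forall x forall y ~Rxy.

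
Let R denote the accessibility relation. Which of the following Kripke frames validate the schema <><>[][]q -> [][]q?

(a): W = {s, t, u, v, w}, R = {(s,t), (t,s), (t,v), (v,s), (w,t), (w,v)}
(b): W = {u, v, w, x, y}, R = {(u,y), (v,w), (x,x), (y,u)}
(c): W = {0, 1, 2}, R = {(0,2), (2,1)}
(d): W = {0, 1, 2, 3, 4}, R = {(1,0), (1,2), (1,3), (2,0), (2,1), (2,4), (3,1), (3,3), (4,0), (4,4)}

(b)

Frame correspondent (Sahlqvist): forall x forall y forall z ((x R^2 y & x R^2 z) -> exists w (y R^2 w & z = w)) — i.e. a generalized confluence (Geach) condition.
(a): fails — sR²v, sR²s but no w* with vR²w* and s=w*.
(b): satisfies the condition.
(c): fails — 0R²1, 0R²1 but no w with 1R²w and 1=w.
(d): fails — 1R²0, 1R²0 but no w with 0R²w and 0=w.
Valid on: (b).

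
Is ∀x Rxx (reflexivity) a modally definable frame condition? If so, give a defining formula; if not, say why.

Yes — defined by □r → r

This is a Sahlqvist condition; the T axiom □r → r defines it.
Suppose □r→r is valid. At any x set V(r)={w : Rxw}. Then □r holds at x, so r holds at x, i.e. Rxx.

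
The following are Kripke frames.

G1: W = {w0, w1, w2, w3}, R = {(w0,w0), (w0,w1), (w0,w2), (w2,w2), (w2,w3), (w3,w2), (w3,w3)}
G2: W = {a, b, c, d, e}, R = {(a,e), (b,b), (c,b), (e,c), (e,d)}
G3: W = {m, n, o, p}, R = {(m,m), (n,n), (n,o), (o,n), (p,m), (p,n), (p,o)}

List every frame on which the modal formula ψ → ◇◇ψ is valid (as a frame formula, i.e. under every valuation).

none

The schema corresponds to a generalized confluence (Geach) condition: ∀x ∃w (x = w ∧ xR²w).
G1: fails — at w1 but no w with w1=w and w1R²w.
G2: fails — at a but no w with a=w and aR²w.
G3: fails — at p but no w with p=w and pR²w.
Valid on no frame.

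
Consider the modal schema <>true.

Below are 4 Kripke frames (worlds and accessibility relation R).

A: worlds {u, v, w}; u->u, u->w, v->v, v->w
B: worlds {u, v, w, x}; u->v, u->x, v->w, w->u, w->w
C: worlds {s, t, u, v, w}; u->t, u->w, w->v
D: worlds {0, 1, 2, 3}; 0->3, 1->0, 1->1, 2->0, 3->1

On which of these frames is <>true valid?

D

The schema corresponds to seriality: forall x exists y Rxy.
A: fails — world w has no successor.
B: fails — world x has no successor.
C: fails — world s has no successor.
D: ✓.
Valid on: D.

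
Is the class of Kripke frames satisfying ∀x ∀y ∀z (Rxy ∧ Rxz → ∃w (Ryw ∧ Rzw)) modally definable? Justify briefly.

The condition is convergence. A defining modal formula is ◇□p → □◇p.
Suppose ◇□p→□◇p is valid. Take Rxy, Rxz and set V(p)={w : Ryw}. Then □p at y so ◇□p at x, so □◇p at x, so ◇p at z, giving w with Rzw and Ryw.

Definable; ◇□p → □◇p defines it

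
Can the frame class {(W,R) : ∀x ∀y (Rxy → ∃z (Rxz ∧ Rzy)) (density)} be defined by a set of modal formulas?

This is a Sahlqvist condition; the C4 axiom □□q → □q defines it.
Suppose □□q→□q is valid. Take Rxy and set V(q)={w : xR²w}. Then □□q at x, so □q at x, so q at y, i.e. ∃z(Rxz∧Rzy).

Definable; □□q → □q defines it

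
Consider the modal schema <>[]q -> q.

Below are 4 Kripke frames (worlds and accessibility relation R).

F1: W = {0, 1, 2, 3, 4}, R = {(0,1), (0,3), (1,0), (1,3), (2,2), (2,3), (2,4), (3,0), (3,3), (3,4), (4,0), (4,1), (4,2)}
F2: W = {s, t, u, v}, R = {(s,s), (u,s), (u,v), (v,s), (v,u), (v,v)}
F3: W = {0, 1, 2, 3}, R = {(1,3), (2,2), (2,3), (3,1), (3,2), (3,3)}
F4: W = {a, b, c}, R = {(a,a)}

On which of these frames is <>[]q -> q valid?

This is the axiom for symmetry; its first-order frame correspondent is forall x forall y (Rxy -> Ryx).
F1: fails — R34 but not R43.
F2: fails — Rus but not Rsu.
F3: condition met.
F4: condition met.
Valid on: F3, F4.

F3, F4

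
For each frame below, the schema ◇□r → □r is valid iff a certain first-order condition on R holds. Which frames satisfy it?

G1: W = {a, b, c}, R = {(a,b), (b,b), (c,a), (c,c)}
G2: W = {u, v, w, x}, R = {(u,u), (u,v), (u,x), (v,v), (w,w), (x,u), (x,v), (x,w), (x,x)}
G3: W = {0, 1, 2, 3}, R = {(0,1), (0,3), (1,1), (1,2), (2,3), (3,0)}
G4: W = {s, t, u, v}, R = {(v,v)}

G4

Frame correspondent (Sahlqvist): ∀x ∀y ∀z (Rxy ∧ Rxz → Ryz) — i.e. the Euclidean property.
G1: fails — Rca and Rcc but not Rac.
G2: fails — Ruv and Ruu but not Rvu.
G3: fails — R01 and R03 but not R13.
G4: satisfies the condition.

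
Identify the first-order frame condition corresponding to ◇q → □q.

This schema is the CD axiom.
Its frame correspondent is partial functionality — ∀x ∀y ∀z (Rxy ∧ Rxz → y = z).

Partial functionality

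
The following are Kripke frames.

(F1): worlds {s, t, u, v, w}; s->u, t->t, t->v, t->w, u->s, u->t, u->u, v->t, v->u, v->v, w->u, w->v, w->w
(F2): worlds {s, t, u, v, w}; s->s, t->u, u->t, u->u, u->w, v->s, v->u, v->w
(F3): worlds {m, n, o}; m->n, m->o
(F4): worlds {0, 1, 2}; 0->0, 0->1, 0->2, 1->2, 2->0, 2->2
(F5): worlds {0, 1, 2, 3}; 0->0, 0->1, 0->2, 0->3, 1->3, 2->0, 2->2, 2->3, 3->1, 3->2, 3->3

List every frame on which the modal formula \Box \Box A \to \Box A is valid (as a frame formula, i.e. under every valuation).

(F1), (F2), (F4), (F5)

This is the axiom for density; its first-order frame correspondent is \forall x \forall y (Rxy \to \exists z (Rxz \wedge Rzy)).
(F1): satisfies the condition.
(F2): satisfies the condition.
(F3): fails — Rmo but no z with Rmz and Rzo.
(F4): satisfies the condition.
(F5): satisfies the condition.
Valid on: (F1), (F2), (F4), (F5).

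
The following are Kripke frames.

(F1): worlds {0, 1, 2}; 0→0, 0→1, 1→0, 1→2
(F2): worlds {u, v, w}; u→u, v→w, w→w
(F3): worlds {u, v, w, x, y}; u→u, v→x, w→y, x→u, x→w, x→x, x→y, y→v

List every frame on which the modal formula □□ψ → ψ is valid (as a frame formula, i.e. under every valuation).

Frame correspondent (Sahlqvist): ∀x ∃w (xR²w ∧ x = w) — i.e. a generalized confluence (Geach) condition.
(F1): fails — at 2 but no w with 2R²w and 2=w.
(F2): fails — at v but no t with vR²t and v=t.
(F3): fails — at v but no t with vR²t and v=t.

none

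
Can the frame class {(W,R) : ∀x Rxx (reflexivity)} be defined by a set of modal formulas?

The condition is reflexivity. A defining modal formula is □r → r.
Suppose □r→r is valid. At any x set V(r)={w : Rxw}. Then □r holds at x, so r holds at x, i.e. Rxx.

Definable; □r → r defines it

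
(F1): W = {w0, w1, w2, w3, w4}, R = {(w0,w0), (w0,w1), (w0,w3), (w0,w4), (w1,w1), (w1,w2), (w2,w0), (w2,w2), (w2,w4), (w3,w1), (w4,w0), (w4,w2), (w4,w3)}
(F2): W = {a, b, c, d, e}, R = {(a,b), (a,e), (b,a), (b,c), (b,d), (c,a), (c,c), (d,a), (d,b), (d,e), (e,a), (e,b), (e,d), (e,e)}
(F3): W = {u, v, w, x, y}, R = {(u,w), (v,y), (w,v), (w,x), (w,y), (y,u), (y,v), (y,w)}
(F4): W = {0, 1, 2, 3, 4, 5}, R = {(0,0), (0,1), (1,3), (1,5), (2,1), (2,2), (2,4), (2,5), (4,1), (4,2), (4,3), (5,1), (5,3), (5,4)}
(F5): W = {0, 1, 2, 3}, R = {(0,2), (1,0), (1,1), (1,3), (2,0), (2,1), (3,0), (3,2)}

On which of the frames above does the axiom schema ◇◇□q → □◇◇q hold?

(F1), (F2)

Frame correspondent (Sahlqvist): ∀x ∀y ∀z ((xR²y ∧ xRz) → ∃w (yRw ∧ zR²w)) — i.e. a generalized confluence (Geach) condition.
(F1): ✓.
(F2): ✓.
(F3): fails — uR²x, uRw but no t with xRt and wR²t.
(F4): fails — 0R²3, 0R0 but no w with 3Rw and 0R²w.
(F5): fails — 1R²0, 1R0 but no w with 0Rw and 0R²w.
Valid on: (F1), (F2).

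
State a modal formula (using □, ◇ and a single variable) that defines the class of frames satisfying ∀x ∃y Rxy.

The condition is seriality. The D schema □r → ◇r defines it.
Suppose □r→◇r is valid. At any x set V(r)=W. Then □r at x, so ◇r at x, so x has a successor.

□r → ◇r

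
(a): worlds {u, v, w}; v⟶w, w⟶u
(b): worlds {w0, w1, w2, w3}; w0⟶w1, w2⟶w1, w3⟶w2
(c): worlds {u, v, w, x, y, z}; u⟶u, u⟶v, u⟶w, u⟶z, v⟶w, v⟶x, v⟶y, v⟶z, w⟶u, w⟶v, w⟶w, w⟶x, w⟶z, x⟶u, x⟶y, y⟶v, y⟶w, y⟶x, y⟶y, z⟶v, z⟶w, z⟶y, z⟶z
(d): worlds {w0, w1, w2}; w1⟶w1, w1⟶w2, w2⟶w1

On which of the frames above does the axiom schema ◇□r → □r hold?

none

Frame correspondent (Sahlqvist): ∀x ∀y ∀z (Rxy ∧ Rxz → Ryz) — i.e. the Euclidean property.
(a): fails — Rvw and Rvw but not Rww.
(b): fails — Rw0w1 and Rw0w1 but not Rw1w1.
(c): fails — Ruv and Ruv but not Rvv.
(d): fails — Rw1w2 and Rw1w2 but not Rw2w2.
Valid on no frame.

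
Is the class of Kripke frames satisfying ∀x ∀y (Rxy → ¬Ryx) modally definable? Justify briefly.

Not modally definable

Modal frame validity is preserved under surjective bounded morphisms.
The 4-cycle (worlds w0,w1,w2,w3 with w0→w1→w2→w3→w0) is asymmetric. Mapping every world to a single reflexive point • is a surjective bounded morphism, and the reflexive point is not asymmetric (R•• but asymmetry requires ¬R••).
So the class is not modally definable.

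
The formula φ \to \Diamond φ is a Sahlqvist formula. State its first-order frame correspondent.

This is frame-equivalent to □φ → φ (substitute ¬φ for φ and contrapose).
Suppose □φ→φ is valid. At any x set V(φ)={w : Rxw}. Then □φ holds at x, so φ holds at x, i.e. Rxx.
Conversely, any frame satisfying \forall x Rxx validates the schema.
So the correspondent is reflexivity.

reflexivity: \forall x Rxx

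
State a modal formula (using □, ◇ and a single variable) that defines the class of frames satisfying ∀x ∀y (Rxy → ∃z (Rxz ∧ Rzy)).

□□s → □s

A defining formula is □□s → □s (the C4 axiom).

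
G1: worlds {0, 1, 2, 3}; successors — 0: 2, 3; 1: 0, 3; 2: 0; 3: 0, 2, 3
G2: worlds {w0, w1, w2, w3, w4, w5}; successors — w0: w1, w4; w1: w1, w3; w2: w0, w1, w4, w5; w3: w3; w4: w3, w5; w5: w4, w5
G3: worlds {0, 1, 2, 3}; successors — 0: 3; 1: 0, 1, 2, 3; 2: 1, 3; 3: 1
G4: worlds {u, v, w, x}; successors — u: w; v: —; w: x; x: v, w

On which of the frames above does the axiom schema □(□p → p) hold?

none

The schema corresponds to shift-reflexivity: ∀x ∀y (Rxy → Ryy).
G1: fails — R10 but not R00.
G2: fails — Rw0w4 but not Rw4w4.
G3: fails — R10 but not R00.
G4: fails — Rxw but not Rww.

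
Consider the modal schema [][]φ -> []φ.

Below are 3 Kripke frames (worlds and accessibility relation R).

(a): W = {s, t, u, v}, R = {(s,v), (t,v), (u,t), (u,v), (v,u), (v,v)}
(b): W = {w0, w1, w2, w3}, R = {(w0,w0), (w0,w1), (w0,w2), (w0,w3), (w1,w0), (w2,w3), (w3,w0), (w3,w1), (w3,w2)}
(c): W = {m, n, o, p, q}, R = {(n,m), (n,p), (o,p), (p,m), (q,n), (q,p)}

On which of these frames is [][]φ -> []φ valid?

The schema corresponds to density: forall x forall y (Rxy -> exists z (Rxz & Rzy)).
(a): fails — Rut but no z with Ruz and Rzt.
(b): fails — Rw2w3 but no z with Rw2z and Rzw3.
(c): fails — Rop but no z with Roz and Rzp.

none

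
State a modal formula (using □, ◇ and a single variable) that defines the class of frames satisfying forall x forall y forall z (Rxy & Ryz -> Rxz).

A defining formula is □ψ → □□ψ (the 4 axiom).
Suppose □ψ→□□ψ is valid. Take Rxy, Ryz and set V(ψ)={w : Rxw}. Then □ψ at x, so □□ψ at x, so □ψ at y, so ψ at z, i.e. Rxz.

□ψ → □□ψ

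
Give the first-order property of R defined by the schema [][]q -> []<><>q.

This is a Sahlqvist (Geach-type) schema ◇^0□^2q → □^1◇^2q.
First-order correspondent: forall x forall z (xRz -> exists w (x R^2 w & z R^2 w)).

forall x forall z (xRz -> exists w (x R^2 w & z R^2 w))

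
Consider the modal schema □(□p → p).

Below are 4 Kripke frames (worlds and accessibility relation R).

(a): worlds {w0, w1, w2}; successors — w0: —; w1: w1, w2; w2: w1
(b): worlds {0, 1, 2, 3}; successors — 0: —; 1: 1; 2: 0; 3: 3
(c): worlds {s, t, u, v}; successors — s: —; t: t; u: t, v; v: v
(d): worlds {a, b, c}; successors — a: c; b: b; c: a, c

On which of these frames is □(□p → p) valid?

(c)

Frame correspondent (Sahlqvist): ∀x ∀y (Rxy → Ryy) — i.e. shift-reflexivity.
(a): fails — Rw1w2 but not Rw2w2.
(b): fails — R20 but not R00.
(c): holds.
(d): fails — Rca but not Raa.
Valid on: (c).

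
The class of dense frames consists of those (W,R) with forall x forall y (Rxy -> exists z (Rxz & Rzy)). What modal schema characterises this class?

The condition is density. The C4 schema □□r → □r defines it.

□□r → □r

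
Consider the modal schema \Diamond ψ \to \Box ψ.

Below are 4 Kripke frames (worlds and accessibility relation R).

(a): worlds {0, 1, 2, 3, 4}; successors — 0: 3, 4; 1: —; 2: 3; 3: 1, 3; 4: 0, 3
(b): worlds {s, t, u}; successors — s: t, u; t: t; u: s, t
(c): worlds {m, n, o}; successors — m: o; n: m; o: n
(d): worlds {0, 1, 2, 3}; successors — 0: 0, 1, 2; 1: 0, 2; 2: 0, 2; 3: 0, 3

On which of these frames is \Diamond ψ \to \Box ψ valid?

(c)

Frame correspondent (Sahlqvist): \forall x \forall y \forall z (Rxy \wedge Rxz \to y = z) — i.e. partial functionality.
(a): fails — 0 sees both 3 and 4.
(b): fails — s sees both t and u.
(c): holds.
(d): fails — 0 sees both 0 and 1.
Valid on: (c).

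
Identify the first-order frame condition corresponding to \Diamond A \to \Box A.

partial functionality: \forall x \forall y \forall z (Rxy \wedge Rxz \to y = z)

This schema is the CD axiom.
Its frame correspondent is partial functionality — \forall x \forall y \forall z (Rxy \wedge Rxz \to y = z).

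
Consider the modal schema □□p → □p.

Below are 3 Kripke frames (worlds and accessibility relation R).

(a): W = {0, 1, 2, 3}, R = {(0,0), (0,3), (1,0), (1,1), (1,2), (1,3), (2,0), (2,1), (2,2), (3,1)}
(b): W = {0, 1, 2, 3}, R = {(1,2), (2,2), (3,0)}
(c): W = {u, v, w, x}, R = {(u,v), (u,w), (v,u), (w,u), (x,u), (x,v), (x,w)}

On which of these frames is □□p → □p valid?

(a)

Frame correspondent (Sahlqvist): ∀x ∀y (Rxy → ∃z (Rxz ∧ Rzy)) — i.e. density.
(a): ✓.
(b): fails — R30 but no z with R3z and Rz0.
(c): fails — Ruv but no z with Ruz and Rzv.
Valid on: (a).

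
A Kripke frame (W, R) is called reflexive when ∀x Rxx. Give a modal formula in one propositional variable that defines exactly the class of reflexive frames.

□s → s

A defining formula is □s → s (the T axiom).
Suppose □s→s is valid. At any x set V(s)={w : Rxw}. Then □s holds at x, so s holds at x, i.e. Rxx.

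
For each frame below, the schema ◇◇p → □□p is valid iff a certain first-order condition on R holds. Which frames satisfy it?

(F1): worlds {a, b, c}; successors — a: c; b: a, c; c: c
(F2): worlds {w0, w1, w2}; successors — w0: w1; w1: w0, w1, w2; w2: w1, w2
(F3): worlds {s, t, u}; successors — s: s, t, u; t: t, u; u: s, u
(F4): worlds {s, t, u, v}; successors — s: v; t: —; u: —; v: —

This is the axiom for a generalized confluence (Geach) condition; its first-order frame correspondent is ∀x ∀y ∀z ((xR²y ∧ xR²z) → ∃w (y = w ∧ z = w)).
(F1): condition met.
(F2): fails — w0R²w0, w0R²w1 but w0 ≠ w1.
(F3): fails — sR²s, sR²t but s ≠ t.
(F4): condition met.

(F1), (F4)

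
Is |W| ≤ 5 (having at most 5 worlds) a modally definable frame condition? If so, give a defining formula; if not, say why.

Modal frame validity is preserved under disjoint unions.
Any modal formula valid on each of 6 disjoint one-world frames is valid on their disjoint union (validity is preserved under disjoint unions). Each one-world frame has |W|=1≤5, but the union has |W|=6.
So the class is not modally definable.

Not definable by any modal formula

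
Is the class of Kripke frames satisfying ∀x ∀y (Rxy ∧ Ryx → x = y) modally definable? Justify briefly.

Any modally definable frame class is closed under surjective bounded morphisms.
The 6-cycle (worlds w0,w1,w2,w3,w4,w5 with w0→w1→w2→w3→w4→w5→w0) is antisymmetric. Sending even-indexed worlds to a and odd-indexed worlds to b is a surjective bounded morphism onto the two-world frame with a↔b, which is not antisymmetric.
Hence antisymmetry is not modally definable.

Not definable by any modal formula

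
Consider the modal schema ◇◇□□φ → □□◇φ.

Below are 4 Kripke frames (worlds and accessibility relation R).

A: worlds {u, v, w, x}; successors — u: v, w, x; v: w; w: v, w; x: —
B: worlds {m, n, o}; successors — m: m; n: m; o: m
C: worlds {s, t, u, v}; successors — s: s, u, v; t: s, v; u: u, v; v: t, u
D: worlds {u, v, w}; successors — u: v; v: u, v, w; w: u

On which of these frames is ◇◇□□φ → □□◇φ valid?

A, B, C

Frame correspondent (Sahlqvist): ∀x ∀y ∀z ((xR²y ∧ xR²z) → ∃w (yR²w ∧ zRw)) — i.e. a generalized confluence (Geach) condition.
A: condition met.
B: condition met.
C: condition met.
D: fails — uR²w, uR²w but no t with wR²t and wRt.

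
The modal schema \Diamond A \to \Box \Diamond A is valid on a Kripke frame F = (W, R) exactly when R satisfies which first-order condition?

The Euclidean property

This is the 5 axiom.
Its frame correspondent is the Euclidean property — \forall x \forall y \forall z (Rxy \wedge Rxz \to Ryz).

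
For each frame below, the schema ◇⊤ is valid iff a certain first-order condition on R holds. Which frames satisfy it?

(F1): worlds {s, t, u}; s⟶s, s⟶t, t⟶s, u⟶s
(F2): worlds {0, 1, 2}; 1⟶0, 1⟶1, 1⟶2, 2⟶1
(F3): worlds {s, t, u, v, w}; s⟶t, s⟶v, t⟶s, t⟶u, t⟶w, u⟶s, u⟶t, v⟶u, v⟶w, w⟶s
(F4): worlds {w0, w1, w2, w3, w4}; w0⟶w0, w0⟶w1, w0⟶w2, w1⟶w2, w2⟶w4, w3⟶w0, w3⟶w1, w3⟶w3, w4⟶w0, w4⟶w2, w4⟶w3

The schema corresponds to seriality: ∀x ∃y Rxy.
(F1): satisfies the condition.
(F2): fails — world 0 has no successor.
(F3): satisfies the condition.
(F4): satisfies the condition.
Valid on: (F1), (F3), (F4).

(F1), (F3), (F4)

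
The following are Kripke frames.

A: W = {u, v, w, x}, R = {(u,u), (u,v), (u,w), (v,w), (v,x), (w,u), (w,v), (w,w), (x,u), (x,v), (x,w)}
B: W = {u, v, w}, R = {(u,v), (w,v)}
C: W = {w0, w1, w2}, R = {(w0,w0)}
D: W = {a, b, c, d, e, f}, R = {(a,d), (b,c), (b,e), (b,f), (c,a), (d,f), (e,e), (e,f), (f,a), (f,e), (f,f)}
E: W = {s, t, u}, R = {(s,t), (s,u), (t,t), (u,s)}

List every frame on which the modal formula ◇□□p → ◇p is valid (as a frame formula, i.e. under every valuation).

A, C, E

This is the axiom for a generalized confluence (Geach) condition; its first-order frame correspondent is ∀x ∀y (xRy → ∃w (yR²w ∧ xRw)).
A: ✓.
B: fails — uRv but no t with vR²t and uRt.
C: ✓.
D: fails — aRd but no w with dR²w and aRw.
E: ✓.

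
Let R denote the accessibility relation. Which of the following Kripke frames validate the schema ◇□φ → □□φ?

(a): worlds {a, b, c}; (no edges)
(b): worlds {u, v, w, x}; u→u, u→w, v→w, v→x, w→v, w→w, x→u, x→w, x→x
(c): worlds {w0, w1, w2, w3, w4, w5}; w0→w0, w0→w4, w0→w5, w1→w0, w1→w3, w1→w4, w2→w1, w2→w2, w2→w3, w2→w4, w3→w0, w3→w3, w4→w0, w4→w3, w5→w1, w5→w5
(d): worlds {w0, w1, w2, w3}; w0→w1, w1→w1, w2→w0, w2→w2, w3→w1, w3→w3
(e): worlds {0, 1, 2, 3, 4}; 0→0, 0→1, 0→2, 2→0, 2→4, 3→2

Frame correspondent (Sahlqvist): ∀x ∀y ∀z ((xRy ∧ xR²z) → ∃w (yRw ∧ z = w)) — i.e. a generalized confluence (Geach) condition.
(a): ✓.
(b): fails — uRu, uR²v but no t with uRt and v=t.
(c): fails — w0Rw0, w0R²w1 but no w with w0Rw and w1=w.
(d): fails — w2Rw0, w2R²w0 but no w with w0Rw and w0=w.
(e): fails — 0R0, 0R²4 but no w with 0Rw and 4=w.

(a)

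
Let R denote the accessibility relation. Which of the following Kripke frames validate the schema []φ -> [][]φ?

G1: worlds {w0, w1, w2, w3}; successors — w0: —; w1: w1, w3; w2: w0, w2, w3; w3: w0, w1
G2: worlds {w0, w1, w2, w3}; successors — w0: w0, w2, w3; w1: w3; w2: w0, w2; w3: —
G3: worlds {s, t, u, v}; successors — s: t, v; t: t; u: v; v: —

G3

The schema corresponds to transitivity: forall x forall y forall z (Rxy & Ryz -> Rxz).
G1: fails — Rw3w1 and Rw1w3 but not Rw3w3.
G2: fails — Rw2w0 and Rw0w3 but not Rw2w3.
G3: ✓.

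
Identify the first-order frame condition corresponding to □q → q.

reflexivity

Suppose □q→q is valid. At any x set V(q)={w : Rxw}. Then □q holds at x, so q holds at x, i.e. Rxx.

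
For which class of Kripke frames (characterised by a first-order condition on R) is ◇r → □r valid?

Suppose ◇r→□r is valid. Take Rxy, Rxz and set V(r)={y}. Then ◇r at x, so □r at x, so r at z, i.e. z=y.

partial functionality: ∀x ∀y ∀z (Rxy ∧ Rxz → y = z)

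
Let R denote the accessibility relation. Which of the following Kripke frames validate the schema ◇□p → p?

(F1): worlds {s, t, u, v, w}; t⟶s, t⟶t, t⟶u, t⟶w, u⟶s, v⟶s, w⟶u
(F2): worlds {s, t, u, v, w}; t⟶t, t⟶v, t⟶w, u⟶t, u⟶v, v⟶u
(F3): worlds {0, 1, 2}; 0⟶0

(F3)

The schema corresponds to symmetry: ∀x ∀y (Rxy → Ryx).
(F1): fails — Rwu but not Ruw.
(F2): fails — Rtv but not Rvt.
(F3): condition met.
Valid on: (F3).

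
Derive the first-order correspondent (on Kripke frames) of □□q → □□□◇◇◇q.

∀x ∀z (xR³z → ∃w (xR²w ∧ zR³w))

This is a Sahlqvist (Geach-type) schema ◇^0□^2q → □^3◇^3q.
Minimal-valuation argument: fix x; take any y with xR^0y and any z with xR^3z. Set V(q) to the set of worlds R-reachable from y in exactly 2 steps. Then □^2q holds at y, so the antecedent holds at x; validity forces ◇^3q at z, giving a w with zR^3w and yR^2w.
First-order correspondent: ∀x ∀z (xR³z → ∃w (xR²w ∧ zR³w)).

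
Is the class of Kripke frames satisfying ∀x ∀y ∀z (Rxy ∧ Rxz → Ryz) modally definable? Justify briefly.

Yes: it is the Euclidean property, defined by the 5 schema ◇r → □◇r.

Definable; ◇r → □◇r defines it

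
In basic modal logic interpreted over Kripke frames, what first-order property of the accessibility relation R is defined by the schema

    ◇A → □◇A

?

the Euclidean property

Suppose ◇A→□◇A is valid. Take Rxy, Rxz and set V(A)={y}. Then ◇A at x, so □◇A at x, so ◇A at z, so some w with Rzw has A; w=y, i.e. Rzy. By symmetry of the argument, Ryz.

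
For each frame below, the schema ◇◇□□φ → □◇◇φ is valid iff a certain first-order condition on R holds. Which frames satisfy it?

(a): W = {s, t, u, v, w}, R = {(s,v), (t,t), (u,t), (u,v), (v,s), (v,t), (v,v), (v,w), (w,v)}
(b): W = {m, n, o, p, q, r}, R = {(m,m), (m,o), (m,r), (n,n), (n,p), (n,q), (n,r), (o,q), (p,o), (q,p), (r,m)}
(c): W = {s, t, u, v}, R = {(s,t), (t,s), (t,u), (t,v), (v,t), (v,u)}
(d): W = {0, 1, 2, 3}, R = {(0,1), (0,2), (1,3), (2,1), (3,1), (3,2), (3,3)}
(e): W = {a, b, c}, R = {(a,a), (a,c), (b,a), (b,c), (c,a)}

(a), (d), (e)

Frame correspondent (Sahlqvist): ∀x ∀y ∀z ((xR²y ∧ xRz) → ∃w (yR²w ∧ zR²w)) — i.e. a generalized confluence (Geach) condition.
(a): holds.
(b): fails — mR²m, mRo but no w with mR²w and oR²w.
(c): fails — sR²u, sRt but no w with uR²w and tR²w.
(d): holds.
(e): holds.
Valid on: (a), (d), (e).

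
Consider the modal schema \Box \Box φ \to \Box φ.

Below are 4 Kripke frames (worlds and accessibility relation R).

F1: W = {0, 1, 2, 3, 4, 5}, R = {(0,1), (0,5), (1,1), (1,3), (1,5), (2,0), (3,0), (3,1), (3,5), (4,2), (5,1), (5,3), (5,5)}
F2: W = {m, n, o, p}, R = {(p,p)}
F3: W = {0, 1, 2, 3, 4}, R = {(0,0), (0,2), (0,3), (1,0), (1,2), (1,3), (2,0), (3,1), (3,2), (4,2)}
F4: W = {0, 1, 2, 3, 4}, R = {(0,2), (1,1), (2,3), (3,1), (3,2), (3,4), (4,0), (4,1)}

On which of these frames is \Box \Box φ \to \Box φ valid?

F2

This is the axiom for density; its first-order frame correspondent is \forall x \forall y (Rxy \to \exists z (Rxz \wedge Rzy)).
F1: fails — R20 but no z with R2z and Rz0.
F2: ✓.
F3: fails — R31 but no z with R3z and Rz1.
F4: fails — R34 but no z with R3z and Rz4.
Valid on: F2.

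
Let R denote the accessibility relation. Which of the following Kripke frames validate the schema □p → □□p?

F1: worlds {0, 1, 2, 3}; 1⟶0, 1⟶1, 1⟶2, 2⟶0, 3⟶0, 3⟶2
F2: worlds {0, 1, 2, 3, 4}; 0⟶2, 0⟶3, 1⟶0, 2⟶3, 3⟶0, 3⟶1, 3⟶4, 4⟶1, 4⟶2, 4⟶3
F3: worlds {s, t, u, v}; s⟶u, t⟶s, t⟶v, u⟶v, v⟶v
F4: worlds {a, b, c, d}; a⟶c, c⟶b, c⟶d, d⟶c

F1

This is the axiom for transitivity; its first-order frame correspondent is ∀x ∀y ∀z (Rxy ∧ Ryz → Rxz).
F1: holds.
F2: fails — R10 and R02 but not R12.
F3: fails — Rts and Rsu but not Rtu.
F4: fails — Rac and Rcb but not Rab.
Valid on: F1.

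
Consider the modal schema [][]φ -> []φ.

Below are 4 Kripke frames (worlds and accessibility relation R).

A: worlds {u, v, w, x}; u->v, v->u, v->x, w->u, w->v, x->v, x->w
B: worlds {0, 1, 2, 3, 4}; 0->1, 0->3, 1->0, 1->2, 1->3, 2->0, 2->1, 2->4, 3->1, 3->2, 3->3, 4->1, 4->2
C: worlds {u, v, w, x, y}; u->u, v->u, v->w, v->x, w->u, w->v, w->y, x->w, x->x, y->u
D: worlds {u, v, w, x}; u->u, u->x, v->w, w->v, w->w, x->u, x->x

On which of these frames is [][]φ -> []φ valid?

D

Frame correspondent (Sahlqvist): forall x forall y (Rxy -> exists z (Rxz & Rzy)) — i.e. density.
A: fails — Ruv but no z with Ruz and Rzv.
B: fails — R24 but no z with R2z and Rz4.
C: fails — Rwy but no z with Rwz and Rzy.
D: holds.
Valid on: D.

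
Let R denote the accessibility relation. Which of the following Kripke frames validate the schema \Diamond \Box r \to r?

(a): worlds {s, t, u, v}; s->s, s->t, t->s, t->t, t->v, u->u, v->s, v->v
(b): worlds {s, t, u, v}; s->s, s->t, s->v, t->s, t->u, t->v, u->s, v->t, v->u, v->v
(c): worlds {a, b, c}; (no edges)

(c)

Frame correspondent (Sahlqvist): \forall x \forall y (xRy \to \exists w (yRw \wedge x = w)) — i.e. a generalized confluence (Geach) condition.
(a): fails — tRv but no w with vRw and t=w.
(b): fails — sRv but no w with vRw and s=w.
(c): condition met.
Valid on: (c).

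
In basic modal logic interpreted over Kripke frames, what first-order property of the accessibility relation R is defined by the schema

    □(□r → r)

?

This is the T□ axiom.
It corresponds to shift-reflexivity: ∀x ∀y (Rxy → Ryy).

shift-reflexivity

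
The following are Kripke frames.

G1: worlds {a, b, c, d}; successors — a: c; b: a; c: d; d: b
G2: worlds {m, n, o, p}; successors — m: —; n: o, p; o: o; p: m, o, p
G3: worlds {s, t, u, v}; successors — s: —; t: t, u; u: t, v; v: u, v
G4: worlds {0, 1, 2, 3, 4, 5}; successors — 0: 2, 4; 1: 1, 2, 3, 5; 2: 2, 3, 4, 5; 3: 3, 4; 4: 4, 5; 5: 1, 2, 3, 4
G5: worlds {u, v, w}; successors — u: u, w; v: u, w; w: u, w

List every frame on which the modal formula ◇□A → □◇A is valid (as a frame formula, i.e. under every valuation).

This is the axiom for convergence; its first-order frame correspondent is ∀x ∀y ∀z (Rxy ∧ Rxz → ∃w (Ryw ∧ Rzw)).
G1: condition met.
G2: fails — Rpm and Rpm but m and m have no common successor.
G3: condition met.
G4: condition met.
G5: condition met.

G1, G3, G4, G5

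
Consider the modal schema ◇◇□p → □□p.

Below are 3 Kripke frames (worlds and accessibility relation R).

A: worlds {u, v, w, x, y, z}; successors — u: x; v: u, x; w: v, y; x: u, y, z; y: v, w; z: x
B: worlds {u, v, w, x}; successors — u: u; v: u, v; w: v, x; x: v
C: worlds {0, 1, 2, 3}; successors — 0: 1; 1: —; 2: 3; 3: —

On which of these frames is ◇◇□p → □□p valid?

C

This is the axiom for a generalized confluence (Geach) condition; its first-order frame correspondent is ∀x ∀y ∀z ((xR²y ∧ xR²z) → ∃w (yRw ∧ z = w)).
A: fails — uR²u, uR²u but no t with uRt and u=t.
B: fails — vR²u, vR²v but no t with uRt and v=t.
C: ✓.
Valid on: C.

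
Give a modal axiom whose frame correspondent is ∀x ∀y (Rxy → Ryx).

r → □◇r

This is symmetry; the standard corresponding axiom is B: r → □◇r.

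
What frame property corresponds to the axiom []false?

Emptiness of R

□⊥ is valid iff no world has any successor (otherwise □⊥ fails at any world with one).
Conversely, any frame satisfying forall x forall y ~Rxy validates the schema.
So the correspondent is emptiness of R.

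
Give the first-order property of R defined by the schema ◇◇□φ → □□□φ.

∀x ∀y ∀z ((xR²y ∧ xR³z) → ∃w (yRw ∧ z = w))

This is a Sahlqvist (Geach-type) schema ◇^2□^1φ → □^3◇^0φ.
Minimal-valuation argument: fix x; take any y with xR^2y and any z with xR^3z. Set V(φ) to the set of worlds R-reachable from y in exactly 1 step. Then □^1φ holds at y, so the antecedent holds at x; validity forces ◇^0φ at z, giving a w with zR^0w and yR^1w.
First-order correspondent: ∀x ∀y ∀z ((xR²y ∧ xR³z) → ∃w (yRw ∧ z = w)).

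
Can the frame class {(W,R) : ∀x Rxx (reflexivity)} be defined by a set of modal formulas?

Yes: it is reflexivity, defined by the T schema □r → r.
Suppose □r→r is valid. At any x set V(r)={w : Rxw}. Then □r holds at x, so r holds at x, i.e. Rxx.

Definable; □r → r defines it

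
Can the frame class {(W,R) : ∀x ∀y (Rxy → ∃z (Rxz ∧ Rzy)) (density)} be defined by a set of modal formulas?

The condition is density. A defining modal formula is □□q → □q.
Suppose □□q→□q is valid. Take Rxy and set V(q)={w : xR²w}. Then □□q at x, so □q at x, so q at y, i.e. ∃z(Rxz∧Rzy).

Yes, by □□q → □q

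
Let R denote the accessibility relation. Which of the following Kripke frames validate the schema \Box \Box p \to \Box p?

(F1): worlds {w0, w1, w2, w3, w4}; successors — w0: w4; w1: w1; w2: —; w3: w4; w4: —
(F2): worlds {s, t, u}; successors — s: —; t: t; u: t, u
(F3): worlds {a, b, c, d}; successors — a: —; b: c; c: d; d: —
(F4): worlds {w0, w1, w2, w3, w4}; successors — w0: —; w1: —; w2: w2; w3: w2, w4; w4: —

This is the axiom for density; its first-order frame correspondent is \forall x \forall y (Rxy \to \exists z (Rxz \wedge Rzy)).
(F1): fails — Rw0w4 but no z with Rw0z and Rzw4.
(F2): satisfies the condition.
(F3): fails — Rbc but no z with Rbz and Rzc.
(F4): fails — Rw3w4 but no z with Rw3z and Rzw4.

(F2)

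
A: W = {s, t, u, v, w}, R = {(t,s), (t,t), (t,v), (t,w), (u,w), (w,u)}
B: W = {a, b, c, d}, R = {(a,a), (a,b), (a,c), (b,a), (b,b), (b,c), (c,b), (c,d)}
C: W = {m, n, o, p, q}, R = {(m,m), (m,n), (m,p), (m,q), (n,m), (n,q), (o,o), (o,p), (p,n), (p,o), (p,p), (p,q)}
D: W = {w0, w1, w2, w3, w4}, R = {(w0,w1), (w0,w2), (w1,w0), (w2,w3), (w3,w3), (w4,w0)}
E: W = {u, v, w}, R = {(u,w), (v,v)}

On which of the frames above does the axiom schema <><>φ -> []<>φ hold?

E

The schema corresponds to a generalized confluence (Geach) condition: forall x forall y forall z ((x R^2 y & xRz) -> exists w (y = w & zRw)).
A: fails — tR²s, tRs but no w* with s=w* and sRw*.
B: fails — aR²a, aRc but no w with a=w and cRw.
C: fails — mR²m, mRp but no w with m=w and pRw.
D: fails — w0R²w0, w0Rw2 but no w with w0=w and w2Rw.
E: satisfies the condition.
Valid on: E.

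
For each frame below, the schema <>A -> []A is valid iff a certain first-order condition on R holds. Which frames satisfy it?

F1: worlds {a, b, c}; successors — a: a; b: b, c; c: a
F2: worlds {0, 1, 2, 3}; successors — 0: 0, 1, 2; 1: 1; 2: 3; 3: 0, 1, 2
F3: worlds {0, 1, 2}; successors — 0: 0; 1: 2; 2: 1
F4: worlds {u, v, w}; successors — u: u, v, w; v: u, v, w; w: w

Frame correspondent (Sahlqvist): forall x forall y forall z (Rxy & Rxz -> y = z) — i.e. partial functionality.
F1: fails — b sees both b and c.
F2: fails — 0 sees both 0 and 1.
F3: satisfies the condition.
F4: fails — u sees both u and v.

F3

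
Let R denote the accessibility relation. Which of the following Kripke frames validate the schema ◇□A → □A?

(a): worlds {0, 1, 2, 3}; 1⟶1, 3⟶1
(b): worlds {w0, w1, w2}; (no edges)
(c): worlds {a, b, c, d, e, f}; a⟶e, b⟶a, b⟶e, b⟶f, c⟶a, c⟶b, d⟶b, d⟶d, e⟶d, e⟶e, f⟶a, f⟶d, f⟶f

(a), (b)

Frame correspondent (Sahlqvist): ∀x ∀y ∀z (Rxy ∧ Rxz → Ryz) — i.e. the Euclidean property.
(a): holds.
(b): holds.
(c): fails — Rbf and Rbe but not Rfe.
Valid on: (a), (b).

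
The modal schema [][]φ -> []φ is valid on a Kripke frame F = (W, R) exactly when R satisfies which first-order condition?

This is the C4 axiom.
Its frame correspondent is density — forall x forall y (Rxy -> exists z (Rxz & Rzy)).

density: forall x forall y (Rxy -> exists z (Rxz & Rzy))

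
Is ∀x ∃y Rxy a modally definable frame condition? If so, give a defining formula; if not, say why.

Yes, by □p → ◇p

The condition is seriality. A defining modal formula is □p → ◇p.
Suppose □p→◇p is valid. At any x set V(p)=W. Then □p at x, so ◇p at x, so x has a successor.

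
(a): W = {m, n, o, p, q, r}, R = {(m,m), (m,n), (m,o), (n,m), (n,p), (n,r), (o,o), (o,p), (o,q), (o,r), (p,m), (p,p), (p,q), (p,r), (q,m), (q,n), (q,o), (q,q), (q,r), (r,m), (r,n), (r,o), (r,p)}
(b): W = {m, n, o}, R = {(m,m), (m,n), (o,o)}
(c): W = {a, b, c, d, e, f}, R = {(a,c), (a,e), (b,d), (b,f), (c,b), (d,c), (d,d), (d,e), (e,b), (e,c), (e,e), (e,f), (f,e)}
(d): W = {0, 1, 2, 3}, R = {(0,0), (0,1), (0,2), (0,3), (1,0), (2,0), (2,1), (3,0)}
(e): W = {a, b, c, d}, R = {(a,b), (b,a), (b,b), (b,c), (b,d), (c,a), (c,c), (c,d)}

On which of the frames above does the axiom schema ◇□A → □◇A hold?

This is the axiom for convergence; its first-order frame correspondent is ∀x ∀y ∀z (Rxy ∧ Rxz → ∃w (Ryw ∧ Rzw)).
(a): holds.
(b): fails — Rmn and Rmn but n and n have no common successor.
(c): fails — Rdc and Rdd but c and d have no common successor.
(d): holds.
(e): fails — Rbc and Rba but c and a have no common successor.

(a), (d)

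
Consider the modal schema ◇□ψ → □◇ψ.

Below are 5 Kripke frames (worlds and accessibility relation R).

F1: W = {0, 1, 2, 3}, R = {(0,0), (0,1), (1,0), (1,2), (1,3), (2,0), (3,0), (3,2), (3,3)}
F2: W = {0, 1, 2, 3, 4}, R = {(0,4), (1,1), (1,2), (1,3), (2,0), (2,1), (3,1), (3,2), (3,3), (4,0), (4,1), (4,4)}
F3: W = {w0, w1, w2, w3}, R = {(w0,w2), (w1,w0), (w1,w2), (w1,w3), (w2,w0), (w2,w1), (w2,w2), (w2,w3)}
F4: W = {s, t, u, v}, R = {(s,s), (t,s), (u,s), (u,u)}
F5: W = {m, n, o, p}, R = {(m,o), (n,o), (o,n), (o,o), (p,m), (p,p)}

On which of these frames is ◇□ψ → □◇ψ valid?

F1, F4

This is the axiom for convergence; its first-order frame correspondent is ∀x ∀y ∀z (Rxy ∧ Rxz → ∃w (Ryw ∧ Rzw)).
F1: holds.
F2: fails — R20 and R21 but 0 and 1 have no common successor.
F3: fails — Rw1w2 and Rw1w3 but w2 and w3 have no common successor.
F4: holds.
F5: fails — Rpm and Rpp but m and p have no common successor.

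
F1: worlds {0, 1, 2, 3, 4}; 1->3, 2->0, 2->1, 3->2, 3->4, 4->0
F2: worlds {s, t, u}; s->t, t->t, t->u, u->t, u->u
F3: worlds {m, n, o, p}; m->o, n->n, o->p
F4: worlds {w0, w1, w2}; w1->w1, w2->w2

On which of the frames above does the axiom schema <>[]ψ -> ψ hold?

F4

This is the axiom for symmetry; its first-order frame correspondent is forall x forall y (Rxy -> Ryx).
F1: fails — R34 but not R43.
F2: fails — Rst but not Rts.
F3: fails — Rop but not Rpo.
F4: ✓.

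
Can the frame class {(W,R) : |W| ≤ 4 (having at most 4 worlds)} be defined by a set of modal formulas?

Not definable by any modal formula

If a class were modally definable it would be closed under disjoint unions (Goldblatt–Thomason).
Any modal formula valid on each of 5 disjoint one-world frames is valid on their disjoint union (validity is preserved under disjoint unions). Each one-world frame has |W|=1≤4, but the union has |W|=5.
So the class is not modally definable.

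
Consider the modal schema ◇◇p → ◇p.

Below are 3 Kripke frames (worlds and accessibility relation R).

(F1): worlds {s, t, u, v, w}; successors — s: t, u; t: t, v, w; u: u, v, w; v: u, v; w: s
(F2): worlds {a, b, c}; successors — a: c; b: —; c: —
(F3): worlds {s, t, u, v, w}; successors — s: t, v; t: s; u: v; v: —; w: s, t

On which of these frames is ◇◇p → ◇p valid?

(F2)

Frame correspondent (Sahlqvist): ∀x ∀y ∀z (Rxy ∧ Ryz → Rxz) — i.e. transitivity.
(F1): fails — Rtv and Rvu but not Rtu.
(F2): condition met.
(F3): fails — Rts and Rsv but not Rtv.
Valid on: (F2).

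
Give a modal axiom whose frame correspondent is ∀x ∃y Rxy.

A defining formula is □ψ → ◇ψ (the D axiom).

□ψ → ◇ψ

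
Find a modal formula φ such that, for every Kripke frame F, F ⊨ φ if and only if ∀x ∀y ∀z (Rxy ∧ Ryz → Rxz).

□q → □□q

The condition is transitivity. The 4 schema □q → □□q defines it.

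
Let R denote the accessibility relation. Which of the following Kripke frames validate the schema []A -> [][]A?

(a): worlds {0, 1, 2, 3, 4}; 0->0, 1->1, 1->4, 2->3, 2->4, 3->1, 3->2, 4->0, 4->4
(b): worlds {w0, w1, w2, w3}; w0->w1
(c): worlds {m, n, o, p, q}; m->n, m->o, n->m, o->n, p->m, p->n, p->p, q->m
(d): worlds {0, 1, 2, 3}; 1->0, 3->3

The schema corresponds to transitivity: forall x forall y forall z (Rxy & Ryz -> Rxz).
(a): fails — R32 and R23 but not R33.
(b): holds.
(c): fails — Ron and Rnm but not Rom.
(d): holds.
Valid on: (b), (d).

(b), (d)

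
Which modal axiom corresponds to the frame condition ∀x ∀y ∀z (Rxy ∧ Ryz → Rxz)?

A defining formula is □ψ → □□ψ (the 4 axiom).
Suppose □ψ→□□ψ is valid. Take Rxy, Ryz and set V(ψ)={w : Rxw}. Then □ψ at x, so □□ψ at x, so □ψ at y, so ψ at z, i.e. Rxz.

□ψ → □□ψ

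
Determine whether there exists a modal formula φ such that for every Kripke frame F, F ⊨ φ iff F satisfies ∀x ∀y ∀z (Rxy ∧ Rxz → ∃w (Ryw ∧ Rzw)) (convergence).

The condition is convergence. A defining modal formula is ◇□p → □◇p.

Yes, by ◇□p → □◇p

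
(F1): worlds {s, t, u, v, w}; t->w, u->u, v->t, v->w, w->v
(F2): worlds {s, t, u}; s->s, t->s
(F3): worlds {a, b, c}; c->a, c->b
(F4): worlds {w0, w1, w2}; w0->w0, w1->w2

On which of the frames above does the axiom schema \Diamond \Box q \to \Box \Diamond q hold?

(F2)

Frame correspondent (Sahlqvist): \forall x \forall y \forall z (Rxy \wedge Rxz \to \exists w (Ryw \wedge Rzw)) — i.e. convergence.
(F1): fails — Rvw and Rvt but w and t have no common successor.
(F2): condition met.
(F3): fails — Rca and Rca but a and a have no common successor.
(F4): fails — Rw1w2 and Rw1w2 but w2 and w2 have no common successor.
Valid on: (F2).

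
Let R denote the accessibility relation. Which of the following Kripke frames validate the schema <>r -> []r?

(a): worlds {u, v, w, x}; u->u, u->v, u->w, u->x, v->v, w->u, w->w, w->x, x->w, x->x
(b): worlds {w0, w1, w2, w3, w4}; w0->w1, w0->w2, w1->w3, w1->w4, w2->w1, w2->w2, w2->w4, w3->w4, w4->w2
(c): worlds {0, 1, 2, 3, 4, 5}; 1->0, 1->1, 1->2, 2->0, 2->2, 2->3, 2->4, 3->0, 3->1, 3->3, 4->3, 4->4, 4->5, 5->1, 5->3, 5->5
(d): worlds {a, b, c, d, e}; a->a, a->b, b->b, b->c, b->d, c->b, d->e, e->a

Frame correspondent (Sahlqvist): forall x forall y forall z (Rxy & Rxz -> y = z) — i.e. partial functionality.
(a): fails — u sees both u and v.
(b): fails — w0 sees both w1 and w2.
(c): fails — 1 sees both 0 and 1.
(d): fails — a sees both a and b.

none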